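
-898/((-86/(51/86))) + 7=48785/3698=13.19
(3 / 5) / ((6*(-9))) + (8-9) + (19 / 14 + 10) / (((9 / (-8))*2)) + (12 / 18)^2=-393 / 70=-5.61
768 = 768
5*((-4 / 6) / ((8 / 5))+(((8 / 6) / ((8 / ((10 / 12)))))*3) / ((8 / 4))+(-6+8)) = 215 / 24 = 8.96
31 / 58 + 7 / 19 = 995 / 1102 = 0.90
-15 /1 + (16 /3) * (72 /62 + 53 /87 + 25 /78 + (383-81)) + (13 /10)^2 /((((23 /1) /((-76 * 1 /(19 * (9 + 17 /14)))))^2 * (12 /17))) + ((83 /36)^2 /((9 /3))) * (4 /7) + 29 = 208282348496132087 /127247248428300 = 1636.83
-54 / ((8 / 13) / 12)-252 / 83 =-87651 / 83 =-1056.04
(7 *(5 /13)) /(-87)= -0.03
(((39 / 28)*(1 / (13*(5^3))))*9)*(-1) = -27 / 3500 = -0.01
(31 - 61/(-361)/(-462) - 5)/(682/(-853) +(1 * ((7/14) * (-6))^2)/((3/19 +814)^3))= -13691535777972065144567/421036998909707424090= -32.52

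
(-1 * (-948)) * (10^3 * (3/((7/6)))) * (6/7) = 2089469.39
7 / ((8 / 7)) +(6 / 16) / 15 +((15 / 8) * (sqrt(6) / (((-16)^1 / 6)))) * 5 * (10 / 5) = 123 / 20-225 * sqrt(6) / 32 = -11.07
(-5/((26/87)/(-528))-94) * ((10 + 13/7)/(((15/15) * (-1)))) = -9430294/91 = -103629.60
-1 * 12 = -12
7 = 7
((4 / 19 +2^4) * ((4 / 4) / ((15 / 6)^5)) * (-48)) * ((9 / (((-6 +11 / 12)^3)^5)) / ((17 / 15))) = 196799679612303722938368 / 121627019628011281517500265639375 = 0.00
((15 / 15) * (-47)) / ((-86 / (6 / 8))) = 141 / 344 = 0.41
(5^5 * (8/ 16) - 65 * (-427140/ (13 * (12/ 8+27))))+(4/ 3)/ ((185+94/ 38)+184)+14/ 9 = 92330314735/ 1206918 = 76500.90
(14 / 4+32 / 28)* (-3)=-195 / 14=-13.93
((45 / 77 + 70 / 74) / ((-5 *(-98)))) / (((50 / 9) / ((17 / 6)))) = 5559 / 3490025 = 0.00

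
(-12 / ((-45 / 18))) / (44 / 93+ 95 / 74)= 165168 / 60455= 2.73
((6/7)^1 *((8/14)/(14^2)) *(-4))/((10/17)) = -204/12005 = -0.02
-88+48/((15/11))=-264/5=-52.80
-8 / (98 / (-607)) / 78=1214 / 1911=0.64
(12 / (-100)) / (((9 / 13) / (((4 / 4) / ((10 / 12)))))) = -26 / 125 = -0.21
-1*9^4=-6561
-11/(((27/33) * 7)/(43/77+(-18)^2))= -274901/441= -623.36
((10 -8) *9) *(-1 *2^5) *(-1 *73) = 42048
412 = 412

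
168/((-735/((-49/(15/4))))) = 2.99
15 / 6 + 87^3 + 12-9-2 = 1317013 / 2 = 658506.50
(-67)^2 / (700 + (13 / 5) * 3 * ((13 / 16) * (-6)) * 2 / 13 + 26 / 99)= 8888220 / 1374937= 6.46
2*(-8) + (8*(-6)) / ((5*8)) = -86 / 5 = -17.20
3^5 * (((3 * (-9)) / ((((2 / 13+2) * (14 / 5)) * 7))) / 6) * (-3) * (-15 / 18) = -710775 / 10976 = -64.76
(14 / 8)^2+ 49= 833 / 16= 52.06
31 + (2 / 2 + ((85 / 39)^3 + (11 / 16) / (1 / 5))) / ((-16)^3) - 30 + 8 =34973732207 / 3887529984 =9.00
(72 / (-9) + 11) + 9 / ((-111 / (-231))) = 21.73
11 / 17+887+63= 16161 / 17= 950.65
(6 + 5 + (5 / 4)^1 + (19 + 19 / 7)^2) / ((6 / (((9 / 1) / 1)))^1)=284451 / 392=725.64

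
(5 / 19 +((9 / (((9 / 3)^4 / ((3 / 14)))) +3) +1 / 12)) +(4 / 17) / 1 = 32609 / 9044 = 3.61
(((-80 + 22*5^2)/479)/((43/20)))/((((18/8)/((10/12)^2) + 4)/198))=46530000/3728057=12.48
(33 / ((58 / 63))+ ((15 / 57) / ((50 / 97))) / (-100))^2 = 389971141849969 / 303601000000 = 1284.49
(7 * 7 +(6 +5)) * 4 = 240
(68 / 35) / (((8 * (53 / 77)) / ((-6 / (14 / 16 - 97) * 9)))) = 0.20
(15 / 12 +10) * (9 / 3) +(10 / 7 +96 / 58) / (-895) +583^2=247035456831 / 726740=339922.75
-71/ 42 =-1.69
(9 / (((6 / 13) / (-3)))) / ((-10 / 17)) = 1989 / 20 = 99.45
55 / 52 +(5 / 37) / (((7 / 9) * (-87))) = 412325 / 390572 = 1.06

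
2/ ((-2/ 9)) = -9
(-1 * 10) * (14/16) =-35/4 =-8.75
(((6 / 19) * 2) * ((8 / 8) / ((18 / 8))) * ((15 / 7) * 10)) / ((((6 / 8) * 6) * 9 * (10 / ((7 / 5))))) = 32 / 1539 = 0.02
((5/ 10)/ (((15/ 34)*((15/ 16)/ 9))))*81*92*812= 1645878528/ 25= 65835141.12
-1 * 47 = -47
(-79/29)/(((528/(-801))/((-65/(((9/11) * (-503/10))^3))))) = 6912351875/1793652149538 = 0.00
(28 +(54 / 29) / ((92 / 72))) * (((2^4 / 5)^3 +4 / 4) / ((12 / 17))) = 117490128 / 83375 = 1409.18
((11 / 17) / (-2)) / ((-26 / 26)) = 11 / 34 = 0.32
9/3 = 3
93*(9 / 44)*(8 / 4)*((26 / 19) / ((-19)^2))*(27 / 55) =293787 / 4149695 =0.07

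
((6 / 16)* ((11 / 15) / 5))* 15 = 0.82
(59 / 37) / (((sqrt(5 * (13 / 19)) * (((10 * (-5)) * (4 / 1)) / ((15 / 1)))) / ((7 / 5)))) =-1239 * sqrt(1235) / 481000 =-0.09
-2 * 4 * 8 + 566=502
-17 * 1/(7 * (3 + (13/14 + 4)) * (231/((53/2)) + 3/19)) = -34238/992007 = -0.03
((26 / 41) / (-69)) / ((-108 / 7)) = 91 / 152766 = 0.00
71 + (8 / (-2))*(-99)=467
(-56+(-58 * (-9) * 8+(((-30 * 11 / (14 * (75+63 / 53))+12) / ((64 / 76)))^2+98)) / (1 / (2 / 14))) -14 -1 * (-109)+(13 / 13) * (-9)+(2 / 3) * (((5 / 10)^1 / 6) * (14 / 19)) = 18175689161288683 / 27203220108288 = 668.14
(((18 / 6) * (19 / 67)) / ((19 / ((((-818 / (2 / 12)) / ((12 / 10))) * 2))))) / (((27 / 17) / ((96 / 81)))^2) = -2420756480 / 11868849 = -203.96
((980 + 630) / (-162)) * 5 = -4025 / 81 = -49.69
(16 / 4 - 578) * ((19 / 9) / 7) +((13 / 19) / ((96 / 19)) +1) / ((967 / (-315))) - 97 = -75327869 / 278496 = -270.48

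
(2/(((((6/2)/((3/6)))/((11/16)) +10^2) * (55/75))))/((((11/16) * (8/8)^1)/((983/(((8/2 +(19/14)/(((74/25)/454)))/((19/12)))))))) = 96746860/361451233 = 0.27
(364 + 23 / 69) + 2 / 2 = 365.33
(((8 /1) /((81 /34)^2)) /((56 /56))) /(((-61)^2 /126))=129472 /2712609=0.05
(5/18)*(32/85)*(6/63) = 32/3213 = 0.01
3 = 3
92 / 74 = 46 / 37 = 1.24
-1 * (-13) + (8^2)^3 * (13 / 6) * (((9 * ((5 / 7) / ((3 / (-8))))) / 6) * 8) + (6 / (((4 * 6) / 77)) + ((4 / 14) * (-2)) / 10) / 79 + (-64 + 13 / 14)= -430756674109 / 33180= -12982419.35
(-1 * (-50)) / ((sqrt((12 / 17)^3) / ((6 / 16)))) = 425 * sqrt(51) / 96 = 31.62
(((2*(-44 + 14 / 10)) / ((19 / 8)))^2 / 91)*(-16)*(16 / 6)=-495550464 / 821275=-603.39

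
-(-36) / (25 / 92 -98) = -368 / 999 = -0.37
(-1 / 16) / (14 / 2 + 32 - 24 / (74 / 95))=-37 / 4848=-0.01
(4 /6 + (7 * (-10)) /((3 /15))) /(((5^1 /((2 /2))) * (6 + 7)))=-1048 /195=-5.37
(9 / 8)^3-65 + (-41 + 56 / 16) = -51751 / 512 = -101.08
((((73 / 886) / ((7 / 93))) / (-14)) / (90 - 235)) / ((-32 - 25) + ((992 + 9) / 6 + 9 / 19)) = 386973 / 79160002250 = 0.00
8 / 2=4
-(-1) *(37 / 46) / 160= 37 / 7360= 0.01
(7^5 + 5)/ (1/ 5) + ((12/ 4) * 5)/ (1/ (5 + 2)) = 84165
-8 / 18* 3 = -4 / 3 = -1.33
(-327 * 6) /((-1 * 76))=981 /38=25.82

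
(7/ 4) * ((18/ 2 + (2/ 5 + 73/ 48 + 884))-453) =742427/ 960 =773.36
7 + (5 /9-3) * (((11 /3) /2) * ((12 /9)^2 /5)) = 6569 /1215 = 5.41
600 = 600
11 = 11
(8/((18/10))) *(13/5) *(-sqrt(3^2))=-104/3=-34.67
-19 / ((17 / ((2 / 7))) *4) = -19 / 238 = -0.08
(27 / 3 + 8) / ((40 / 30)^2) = 153 / 16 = 9.56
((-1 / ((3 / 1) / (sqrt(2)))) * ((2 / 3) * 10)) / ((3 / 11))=-220 * sqrt(2) / 27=-11.52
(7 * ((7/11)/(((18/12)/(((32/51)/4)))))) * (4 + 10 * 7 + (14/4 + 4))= 63896/1683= 37.97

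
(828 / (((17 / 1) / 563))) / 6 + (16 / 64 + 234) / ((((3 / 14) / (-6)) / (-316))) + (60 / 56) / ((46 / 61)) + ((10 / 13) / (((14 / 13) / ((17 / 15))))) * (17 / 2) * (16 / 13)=886916539085 / 426972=2077224.12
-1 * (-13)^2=-169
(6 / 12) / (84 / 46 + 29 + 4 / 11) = 253 / 15782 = 0.02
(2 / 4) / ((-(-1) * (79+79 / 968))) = 484 / 76551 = 0.01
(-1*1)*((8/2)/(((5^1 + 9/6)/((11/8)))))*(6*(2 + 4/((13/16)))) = -5940/169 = -35.15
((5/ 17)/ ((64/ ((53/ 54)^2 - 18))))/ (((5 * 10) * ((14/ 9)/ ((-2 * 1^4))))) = 7097/ 3525120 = 0.00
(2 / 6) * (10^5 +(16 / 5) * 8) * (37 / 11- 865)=-4740213184 / 165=-28728564.75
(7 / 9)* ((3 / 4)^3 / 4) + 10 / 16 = 181 / 256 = 0.71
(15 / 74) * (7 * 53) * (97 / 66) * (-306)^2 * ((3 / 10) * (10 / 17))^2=322291.44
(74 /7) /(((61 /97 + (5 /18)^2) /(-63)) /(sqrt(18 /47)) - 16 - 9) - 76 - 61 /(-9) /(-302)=-9163621153111585053277 /119871609015265489134 + 1393317072216*sqrt(94) /44102873074049113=-76.44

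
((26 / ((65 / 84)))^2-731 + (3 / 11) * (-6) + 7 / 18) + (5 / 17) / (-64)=1068255113 / 2692800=396.71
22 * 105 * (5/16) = 721.88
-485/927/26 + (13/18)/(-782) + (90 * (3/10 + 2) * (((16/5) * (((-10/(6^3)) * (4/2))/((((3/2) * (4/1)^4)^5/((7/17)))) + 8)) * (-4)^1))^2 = 61255017053136129257982830124172617390533/136333021814603008752665965363200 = 449304330.22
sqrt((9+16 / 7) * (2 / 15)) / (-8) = -sqrt(16590) / 840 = -0.15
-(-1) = 1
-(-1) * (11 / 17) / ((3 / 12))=44 / 17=2.59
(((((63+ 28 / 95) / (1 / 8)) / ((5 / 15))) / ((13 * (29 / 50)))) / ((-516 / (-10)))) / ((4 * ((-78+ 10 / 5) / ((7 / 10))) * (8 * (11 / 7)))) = -1473185 / 2059964192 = -0.00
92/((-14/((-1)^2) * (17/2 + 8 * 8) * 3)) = -92/3045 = -0.03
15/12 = 5/4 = 1.25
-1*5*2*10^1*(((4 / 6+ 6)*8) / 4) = -4000 / 3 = -1333.33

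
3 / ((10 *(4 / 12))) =9 / 10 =0.90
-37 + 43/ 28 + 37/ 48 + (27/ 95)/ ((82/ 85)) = -9003691/ 261744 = -34.40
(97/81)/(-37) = -97/2997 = -0.03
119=119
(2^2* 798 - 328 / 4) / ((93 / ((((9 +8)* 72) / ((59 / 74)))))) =51337.96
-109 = -109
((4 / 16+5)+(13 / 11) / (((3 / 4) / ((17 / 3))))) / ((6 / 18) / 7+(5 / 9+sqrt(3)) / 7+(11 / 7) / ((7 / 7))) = 4205635 / 493064 - 353745*sqrt(3) / 493064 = 7.29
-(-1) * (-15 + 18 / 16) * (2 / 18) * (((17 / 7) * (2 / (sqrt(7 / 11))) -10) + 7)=37 / 8 -629 * sqrt(77) / 588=-4.76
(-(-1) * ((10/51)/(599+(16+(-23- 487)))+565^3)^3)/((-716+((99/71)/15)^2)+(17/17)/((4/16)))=-908366582964178650766480404679229536325/110230008632135721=-8240646936676003488490.66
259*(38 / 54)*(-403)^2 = 799214689 / 27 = 29600544.04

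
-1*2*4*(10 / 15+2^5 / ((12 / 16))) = -1040 / 3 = -346.67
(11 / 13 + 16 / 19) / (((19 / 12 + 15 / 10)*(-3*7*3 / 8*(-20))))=1112 / 319865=0.00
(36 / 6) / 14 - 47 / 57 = -158 / 399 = -0.40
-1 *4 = -4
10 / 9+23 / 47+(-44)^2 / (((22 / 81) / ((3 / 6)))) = 1508249 / 423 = 3565.60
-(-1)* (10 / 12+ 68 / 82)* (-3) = -409 / 82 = -4.99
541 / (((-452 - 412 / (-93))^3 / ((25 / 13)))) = -10878928425 / 937507586842112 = -0.00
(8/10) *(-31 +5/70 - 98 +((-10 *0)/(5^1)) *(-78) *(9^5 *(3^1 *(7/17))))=-103.14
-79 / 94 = -0.84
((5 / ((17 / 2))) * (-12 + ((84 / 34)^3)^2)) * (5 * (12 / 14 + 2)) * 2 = 10398761832000 / 2872370711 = 3620.27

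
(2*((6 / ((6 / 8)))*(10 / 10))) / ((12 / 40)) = 160 / 3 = 53.33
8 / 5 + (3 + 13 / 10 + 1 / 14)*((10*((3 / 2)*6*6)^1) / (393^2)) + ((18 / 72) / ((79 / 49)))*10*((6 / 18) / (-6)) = 1.53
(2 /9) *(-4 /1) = -0.89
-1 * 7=-7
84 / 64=21 / 16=1.31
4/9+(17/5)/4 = 233/180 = 1.29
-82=-82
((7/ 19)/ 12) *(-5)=-35/ 228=-0.15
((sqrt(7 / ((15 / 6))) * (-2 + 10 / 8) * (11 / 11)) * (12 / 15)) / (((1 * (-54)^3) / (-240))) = -2 * sqrt(70) / 10935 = -0.00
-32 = -32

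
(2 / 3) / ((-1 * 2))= -1 / 3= -0.33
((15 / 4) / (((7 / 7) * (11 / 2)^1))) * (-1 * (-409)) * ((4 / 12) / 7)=2045 / 154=13.28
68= 68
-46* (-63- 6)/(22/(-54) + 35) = 42849/467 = 91.75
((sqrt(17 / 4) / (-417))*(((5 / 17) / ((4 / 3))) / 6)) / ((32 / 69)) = -115*sqrt(17) / 1209856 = -0.00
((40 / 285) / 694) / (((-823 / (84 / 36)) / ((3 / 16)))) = -7 / 65112468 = -0.00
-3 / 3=-1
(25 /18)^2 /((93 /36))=625 /837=0.75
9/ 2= 4.50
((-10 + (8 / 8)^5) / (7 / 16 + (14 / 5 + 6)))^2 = 518400 / 546121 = 0.95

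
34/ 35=0.97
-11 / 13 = -0.85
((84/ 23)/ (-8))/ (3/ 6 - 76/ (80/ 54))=105/ 11684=0.01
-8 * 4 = -32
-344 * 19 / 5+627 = -680.20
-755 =-755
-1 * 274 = -274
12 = 12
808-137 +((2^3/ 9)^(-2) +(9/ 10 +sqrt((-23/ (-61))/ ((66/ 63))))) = sqrt(648186)/ 1342 +215413/ 320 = 673.77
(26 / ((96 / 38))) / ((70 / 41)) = 10127 / 1680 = 6.03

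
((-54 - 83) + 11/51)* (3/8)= -872/17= -51.29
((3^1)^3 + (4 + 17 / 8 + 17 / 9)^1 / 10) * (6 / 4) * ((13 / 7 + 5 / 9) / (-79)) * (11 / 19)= -220187 / 298620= -0.74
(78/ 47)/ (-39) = -0.04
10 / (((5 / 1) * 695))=0.00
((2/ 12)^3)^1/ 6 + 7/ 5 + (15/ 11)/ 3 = 132247/ 71280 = 1.86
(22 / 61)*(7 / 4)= 77 / 122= 0.63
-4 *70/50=-28/5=-5.60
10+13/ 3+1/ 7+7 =451/ 21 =21.48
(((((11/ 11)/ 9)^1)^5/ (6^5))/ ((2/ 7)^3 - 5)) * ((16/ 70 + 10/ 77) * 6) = -1127/ 1197464118840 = -0.00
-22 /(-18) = 11 /9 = 1.22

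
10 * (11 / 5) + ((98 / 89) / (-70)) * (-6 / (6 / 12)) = 9874 / 445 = 22.19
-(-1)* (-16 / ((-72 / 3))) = 2 / 3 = 0.67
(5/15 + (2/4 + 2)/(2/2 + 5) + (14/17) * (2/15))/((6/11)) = 9647/6120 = 1.58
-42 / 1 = -42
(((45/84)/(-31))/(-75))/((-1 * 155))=-1/672700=-0.00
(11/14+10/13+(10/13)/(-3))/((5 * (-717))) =-709/1957410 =-0.00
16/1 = 16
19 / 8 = 2.38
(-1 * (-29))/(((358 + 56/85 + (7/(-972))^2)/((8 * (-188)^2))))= 658499029125120/28802689189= 22862.41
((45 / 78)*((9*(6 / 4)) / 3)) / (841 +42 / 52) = 135 / 43774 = 0.00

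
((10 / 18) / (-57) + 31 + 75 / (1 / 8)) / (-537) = -323698 / 275481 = -1.18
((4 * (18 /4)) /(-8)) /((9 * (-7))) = 1 /28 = 0.04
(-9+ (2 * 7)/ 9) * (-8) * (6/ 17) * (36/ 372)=1072/ 527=2.03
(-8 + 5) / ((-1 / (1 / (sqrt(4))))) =3 / 2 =1.50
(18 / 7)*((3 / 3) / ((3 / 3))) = 18 / 7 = 2.57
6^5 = 7776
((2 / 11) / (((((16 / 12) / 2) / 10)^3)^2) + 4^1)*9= 18639240.55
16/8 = 2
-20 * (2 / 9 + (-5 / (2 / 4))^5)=17999960 / 9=1999995.56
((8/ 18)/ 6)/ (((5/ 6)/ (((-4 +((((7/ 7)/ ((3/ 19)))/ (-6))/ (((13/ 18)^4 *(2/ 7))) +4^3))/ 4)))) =441944/ 428415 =1.03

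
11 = 11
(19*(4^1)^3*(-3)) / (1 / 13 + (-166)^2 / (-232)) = 916864 / 29833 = 30.73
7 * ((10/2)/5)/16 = 7/16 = 0.44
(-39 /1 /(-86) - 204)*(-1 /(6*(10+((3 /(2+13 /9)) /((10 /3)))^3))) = 43457621250 /12832981963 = 3.39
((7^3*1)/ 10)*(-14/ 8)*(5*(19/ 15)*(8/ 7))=-6517/ 15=-434.47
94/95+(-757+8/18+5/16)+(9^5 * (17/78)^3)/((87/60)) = -290804569397/871593840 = -333.65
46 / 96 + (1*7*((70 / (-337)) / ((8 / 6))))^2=1.67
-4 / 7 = -0.57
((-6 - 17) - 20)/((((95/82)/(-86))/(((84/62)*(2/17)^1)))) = 25471824/50065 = 508.78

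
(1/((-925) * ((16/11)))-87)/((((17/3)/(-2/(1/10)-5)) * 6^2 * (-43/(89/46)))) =-114597379/238879104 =-0.48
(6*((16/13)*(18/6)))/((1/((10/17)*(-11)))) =-31680/221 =-143.35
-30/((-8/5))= 75/4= 18.75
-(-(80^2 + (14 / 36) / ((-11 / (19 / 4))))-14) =5079755 / 792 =6413.83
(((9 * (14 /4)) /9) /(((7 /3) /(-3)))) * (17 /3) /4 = -51 /8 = -6.38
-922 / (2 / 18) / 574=-4149 / 287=-14.46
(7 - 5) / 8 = 1 / 4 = 0.25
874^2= 763876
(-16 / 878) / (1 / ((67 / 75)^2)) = -35912 / 2469375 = -0.01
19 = 19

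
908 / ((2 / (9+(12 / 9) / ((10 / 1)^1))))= 62198 / 15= 4146.53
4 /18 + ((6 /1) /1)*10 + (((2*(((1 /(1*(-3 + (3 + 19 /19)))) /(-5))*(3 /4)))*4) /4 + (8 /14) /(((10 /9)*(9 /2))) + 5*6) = 56723 /630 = 90.04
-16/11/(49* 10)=-8/2695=-0.00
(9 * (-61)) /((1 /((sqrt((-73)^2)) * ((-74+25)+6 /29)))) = 56708955 /29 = 1955481.21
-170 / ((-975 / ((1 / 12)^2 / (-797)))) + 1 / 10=1118971 / 11189880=0.10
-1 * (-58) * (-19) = -1102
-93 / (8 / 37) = -3441 / 8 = -430.12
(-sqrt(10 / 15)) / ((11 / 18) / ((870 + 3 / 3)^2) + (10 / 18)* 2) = -4551846* sqrt(6) / 15172831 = -0.73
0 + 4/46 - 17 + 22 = 117/23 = 5.09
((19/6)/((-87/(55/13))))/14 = -0.01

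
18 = 18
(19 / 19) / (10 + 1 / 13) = 13 / 131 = 0.10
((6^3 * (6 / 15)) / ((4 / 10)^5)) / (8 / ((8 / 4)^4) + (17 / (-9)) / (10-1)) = 1366875 / 47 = 29082.45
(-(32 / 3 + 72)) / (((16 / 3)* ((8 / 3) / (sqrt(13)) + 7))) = -25389 / 11338 + 372* sqrt(13) / 5669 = -2.00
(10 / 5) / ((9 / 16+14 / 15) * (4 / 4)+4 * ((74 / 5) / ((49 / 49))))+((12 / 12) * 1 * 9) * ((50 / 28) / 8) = 475905 / 233072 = 2.04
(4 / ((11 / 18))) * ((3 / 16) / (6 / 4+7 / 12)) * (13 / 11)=2106 / 3025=0.70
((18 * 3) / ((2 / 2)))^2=2916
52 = 52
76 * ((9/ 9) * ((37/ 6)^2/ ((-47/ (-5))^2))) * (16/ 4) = 2601100/ 19881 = 130.83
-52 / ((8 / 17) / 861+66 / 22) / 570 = -126854 / 4172305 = -0.03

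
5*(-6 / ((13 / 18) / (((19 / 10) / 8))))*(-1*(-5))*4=-2565 / 13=-197.31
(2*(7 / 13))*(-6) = -84 / 13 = -6.46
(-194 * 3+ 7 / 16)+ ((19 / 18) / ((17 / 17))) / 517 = -43296013 / 74448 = -581.56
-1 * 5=-5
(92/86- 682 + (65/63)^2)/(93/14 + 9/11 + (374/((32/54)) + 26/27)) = -10210696760/9605192037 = -1.06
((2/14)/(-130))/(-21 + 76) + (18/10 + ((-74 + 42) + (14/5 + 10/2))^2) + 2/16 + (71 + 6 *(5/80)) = 16489973/25025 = 658.94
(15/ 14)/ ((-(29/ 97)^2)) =-141135/ 11774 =-11.99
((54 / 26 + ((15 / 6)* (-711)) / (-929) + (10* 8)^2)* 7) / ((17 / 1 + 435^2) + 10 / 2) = 0.24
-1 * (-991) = 991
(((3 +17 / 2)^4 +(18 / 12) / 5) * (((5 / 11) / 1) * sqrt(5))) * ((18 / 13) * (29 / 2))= 28092213 * sqrt(5) / 176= 356909.65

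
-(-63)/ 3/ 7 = 3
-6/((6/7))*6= -42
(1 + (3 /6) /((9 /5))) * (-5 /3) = -115 /54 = -2.13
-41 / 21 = -1.95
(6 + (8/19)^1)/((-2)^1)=-61/19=-3.21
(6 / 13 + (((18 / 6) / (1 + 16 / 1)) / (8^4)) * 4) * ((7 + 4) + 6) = 104487 / 13312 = 7.85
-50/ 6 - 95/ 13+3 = -493/ 39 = -12.64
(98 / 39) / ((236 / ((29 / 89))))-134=-54882031 / 409578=-134.00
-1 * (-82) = 82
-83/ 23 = -3.61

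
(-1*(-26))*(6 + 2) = 208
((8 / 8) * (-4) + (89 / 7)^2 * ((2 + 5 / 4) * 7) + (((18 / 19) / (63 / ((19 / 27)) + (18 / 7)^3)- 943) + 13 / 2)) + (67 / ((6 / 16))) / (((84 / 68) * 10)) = 29715573049 / 10799460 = 2751.58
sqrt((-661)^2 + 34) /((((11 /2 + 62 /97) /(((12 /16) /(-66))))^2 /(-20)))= -47045* sqrt(436955) /686544804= -0.05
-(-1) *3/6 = 1/2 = 0.50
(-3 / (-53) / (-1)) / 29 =-3 / 1537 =-0.00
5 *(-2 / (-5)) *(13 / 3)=26 / 3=8.67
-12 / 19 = -0.63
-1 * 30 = -30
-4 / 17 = -0.24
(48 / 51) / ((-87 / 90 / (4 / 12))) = -0.32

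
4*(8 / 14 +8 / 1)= 34.29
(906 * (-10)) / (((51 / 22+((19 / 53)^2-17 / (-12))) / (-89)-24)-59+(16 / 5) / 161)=240679862715600 / 2205528971113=109.13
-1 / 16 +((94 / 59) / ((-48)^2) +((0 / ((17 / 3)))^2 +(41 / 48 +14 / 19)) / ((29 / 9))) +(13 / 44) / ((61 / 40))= 15723175943 / 25129196928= 0.63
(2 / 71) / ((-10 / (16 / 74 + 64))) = -2376 / 13135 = -0.18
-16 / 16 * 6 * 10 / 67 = -60 / 67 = -0.90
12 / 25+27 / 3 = 237 / 25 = 9.48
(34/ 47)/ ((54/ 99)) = 187/ 141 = 1.33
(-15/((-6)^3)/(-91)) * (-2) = 5/3276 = 0.00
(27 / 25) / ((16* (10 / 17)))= 459 / 4000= 0.11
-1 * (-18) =18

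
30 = 30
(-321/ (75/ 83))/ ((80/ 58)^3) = -216598709/ 1600000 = -135.37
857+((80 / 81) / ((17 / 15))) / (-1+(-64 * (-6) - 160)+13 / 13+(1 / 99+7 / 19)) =2305860649 / 2690607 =857.00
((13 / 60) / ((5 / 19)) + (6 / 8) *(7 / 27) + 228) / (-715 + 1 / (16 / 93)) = -824464 / 2553075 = -0.32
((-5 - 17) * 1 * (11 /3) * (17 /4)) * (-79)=162503 /6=27083.83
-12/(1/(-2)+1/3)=72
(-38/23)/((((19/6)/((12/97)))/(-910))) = 131040/2231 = 58.74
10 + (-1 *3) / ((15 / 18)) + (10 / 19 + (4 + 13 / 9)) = 10577 / 855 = 12.37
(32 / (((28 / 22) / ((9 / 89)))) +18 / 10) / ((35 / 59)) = 7.32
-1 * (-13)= 13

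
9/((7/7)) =9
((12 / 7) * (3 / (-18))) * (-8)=16 / 7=2.29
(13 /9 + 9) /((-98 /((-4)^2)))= -752 /441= -1.71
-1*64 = -64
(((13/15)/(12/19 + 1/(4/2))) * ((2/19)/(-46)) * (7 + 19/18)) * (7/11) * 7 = -18473/293733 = -0.06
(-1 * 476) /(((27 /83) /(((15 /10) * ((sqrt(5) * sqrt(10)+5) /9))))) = -98770 * sqrt(2) /81-98770 /81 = -2943.85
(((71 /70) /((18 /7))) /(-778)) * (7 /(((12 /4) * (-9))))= 497 /3781080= 0.00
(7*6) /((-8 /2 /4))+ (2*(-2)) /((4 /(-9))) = -33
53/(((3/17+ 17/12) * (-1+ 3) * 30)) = 901/1625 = 0.55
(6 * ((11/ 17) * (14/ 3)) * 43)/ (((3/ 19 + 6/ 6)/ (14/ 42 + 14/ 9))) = 11438/ 9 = 1270.89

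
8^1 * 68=544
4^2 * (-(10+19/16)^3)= -5735339/256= -22403.67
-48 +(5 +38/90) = -1916/45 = -42.58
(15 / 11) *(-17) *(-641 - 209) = 216750 / 11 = 19704.55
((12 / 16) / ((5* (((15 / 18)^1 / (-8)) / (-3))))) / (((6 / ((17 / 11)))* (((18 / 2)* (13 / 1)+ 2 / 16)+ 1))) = 272 / 28875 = 0.01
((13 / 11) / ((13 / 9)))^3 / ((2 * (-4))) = -729 / 10648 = -0.07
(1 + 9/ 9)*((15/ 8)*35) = 525/ 4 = 131.25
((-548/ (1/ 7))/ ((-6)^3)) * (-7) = -6713/ 54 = -124.31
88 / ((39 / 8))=704 / 39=18.05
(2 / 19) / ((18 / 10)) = 0.06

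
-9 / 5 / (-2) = 9 / 10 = 0.90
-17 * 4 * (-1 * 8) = 544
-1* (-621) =621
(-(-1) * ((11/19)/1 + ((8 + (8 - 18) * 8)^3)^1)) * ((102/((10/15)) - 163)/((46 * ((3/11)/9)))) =1170130665/437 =2677644.54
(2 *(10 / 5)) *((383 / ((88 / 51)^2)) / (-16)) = -996183 / 30976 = -32.16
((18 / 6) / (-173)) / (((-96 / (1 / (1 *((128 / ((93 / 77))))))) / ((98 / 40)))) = 0.00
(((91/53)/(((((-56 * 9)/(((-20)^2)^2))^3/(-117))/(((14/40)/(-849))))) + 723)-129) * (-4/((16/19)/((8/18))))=1284112056907486/229619691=5592342.94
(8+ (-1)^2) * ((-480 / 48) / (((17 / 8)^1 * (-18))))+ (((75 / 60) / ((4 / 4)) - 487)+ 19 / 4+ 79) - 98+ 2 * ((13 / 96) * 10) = -201935 / 408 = -494.94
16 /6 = 8 /3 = 2.67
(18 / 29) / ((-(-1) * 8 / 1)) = 9 / 116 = 0.08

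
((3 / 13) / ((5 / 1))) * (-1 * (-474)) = 1422 / 65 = 21.88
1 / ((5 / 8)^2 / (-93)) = -5952 / 25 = -238.08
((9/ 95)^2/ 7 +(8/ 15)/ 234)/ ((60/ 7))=78971/ 190066500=0.00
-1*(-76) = 76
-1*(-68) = 68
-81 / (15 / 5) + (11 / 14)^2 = -5171 / 196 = -26.38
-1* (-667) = 667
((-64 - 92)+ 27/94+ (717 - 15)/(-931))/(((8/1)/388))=-1328224395/175028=-7588.64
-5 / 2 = -2.50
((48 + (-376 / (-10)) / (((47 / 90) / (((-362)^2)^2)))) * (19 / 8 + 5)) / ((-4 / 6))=-13677920094555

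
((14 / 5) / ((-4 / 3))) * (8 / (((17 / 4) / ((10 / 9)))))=-224 / 51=-4.39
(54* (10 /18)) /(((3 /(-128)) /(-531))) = 679680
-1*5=-5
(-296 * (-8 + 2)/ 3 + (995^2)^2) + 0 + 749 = 980149501966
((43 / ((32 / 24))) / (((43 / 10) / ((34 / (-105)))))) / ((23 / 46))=-34 / 7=-4.86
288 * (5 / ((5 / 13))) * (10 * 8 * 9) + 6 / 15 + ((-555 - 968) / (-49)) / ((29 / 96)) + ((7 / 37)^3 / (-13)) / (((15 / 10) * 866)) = 16383501867190876487 / 6077455084155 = 2695783.29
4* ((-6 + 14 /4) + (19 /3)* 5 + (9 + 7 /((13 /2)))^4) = 3543995402 /85683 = 41361.71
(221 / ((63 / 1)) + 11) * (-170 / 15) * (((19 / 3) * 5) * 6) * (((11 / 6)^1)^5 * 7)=-118864495805 / 26244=-4529206.52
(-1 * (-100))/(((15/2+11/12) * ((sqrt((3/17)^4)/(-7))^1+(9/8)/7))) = 6473600/85143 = 76.03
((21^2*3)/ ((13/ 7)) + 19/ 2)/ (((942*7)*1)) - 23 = -3924443/ 171444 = -22.89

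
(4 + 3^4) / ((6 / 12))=170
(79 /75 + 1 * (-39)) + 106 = 5104 /75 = 68.05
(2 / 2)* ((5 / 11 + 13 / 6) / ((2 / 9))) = 519 / 44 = 11.80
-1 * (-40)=40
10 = 10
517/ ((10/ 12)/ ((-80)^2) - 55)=-3970560/ 422399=-9.40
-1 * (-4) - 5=-1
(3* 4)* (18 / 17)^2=3888 / 289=13.45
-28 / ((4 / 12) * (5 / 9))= -756 / 5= -151.20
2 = 2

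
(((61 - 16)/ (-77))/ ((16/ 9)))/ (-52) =405/ 64064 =0.01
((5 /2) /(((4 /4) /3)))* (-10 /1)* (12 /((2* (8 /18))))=-1012.50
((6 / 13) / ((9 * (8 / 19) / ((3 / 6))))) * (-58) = -3.53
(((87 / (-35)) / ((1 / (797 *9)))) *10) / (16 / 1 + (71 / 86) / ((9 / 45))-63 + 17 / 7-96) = 107336772 / 82139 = 1306.77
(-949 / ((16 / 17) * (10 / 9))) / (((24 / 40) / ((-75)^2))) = -8507636.72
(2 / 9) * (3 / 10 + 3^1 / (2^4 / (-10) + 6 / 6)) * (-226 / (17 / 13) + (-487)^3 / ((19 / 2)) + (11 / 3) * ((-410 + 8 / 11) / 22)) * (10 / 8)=6090966464755 / 383724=15873300.77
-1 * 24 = -24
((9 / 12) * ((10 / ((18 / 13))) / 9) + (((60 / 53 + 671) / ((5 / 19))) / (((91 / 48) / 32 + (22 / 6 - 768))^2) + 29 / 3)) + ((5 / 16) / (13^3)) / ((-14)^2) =697893523172814750705143 / 67935449299102421400000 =10.27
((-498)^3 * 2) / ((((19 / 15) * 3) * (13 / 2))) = -2470119840 / 247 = -10000485.18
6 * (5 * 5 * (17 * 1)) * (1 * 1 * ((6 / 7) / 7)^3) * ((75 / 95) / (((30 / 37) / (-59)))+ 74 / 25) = -570221208 / 2235331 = -255.09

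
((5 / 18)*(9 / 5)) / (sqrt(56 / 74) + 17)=629 / 21330 - sqrt(259) / 10665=0.03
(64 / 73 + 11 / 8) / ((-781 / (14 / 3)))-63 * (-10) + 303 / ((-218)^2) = 1280217661223 / 2032114359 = 629.99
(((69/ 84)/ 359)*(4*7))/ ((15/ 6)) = 46/ 1795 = 0.03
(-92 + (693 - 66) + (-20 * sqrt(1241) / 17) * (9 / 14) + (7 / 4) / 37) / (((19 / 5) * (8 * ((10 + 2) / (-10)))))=-1979675 / 134976 + 375 * sqrt(1241) / 18088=-13.94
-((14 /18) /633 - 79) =79.00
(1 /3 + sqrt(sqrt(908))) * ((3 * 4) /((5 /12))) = 48 /5 + 144 * sqrt(2) * 227^(1 /4) /5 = 167.69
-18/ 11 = -1.64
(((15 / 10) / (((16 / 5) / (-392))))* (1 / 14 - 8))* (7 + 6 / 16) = 687645 / 64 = 10744.45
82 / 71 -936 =-66374 / 71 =-934.85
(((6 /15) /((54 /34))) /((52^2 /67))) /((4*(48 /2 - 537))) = -1139 /374531040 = -0.00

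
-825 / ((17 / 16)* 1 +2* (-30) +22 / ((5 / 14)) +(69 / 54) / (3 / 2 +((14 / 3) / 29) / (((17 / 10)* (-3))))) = -78186000 / 334793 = -233.54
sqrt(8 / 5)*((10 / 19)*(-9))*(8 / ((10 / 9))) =-1296*sqrt(10) / 95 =-43.14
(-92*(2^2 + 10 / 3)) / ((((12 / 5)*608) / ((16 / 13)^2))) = -0.70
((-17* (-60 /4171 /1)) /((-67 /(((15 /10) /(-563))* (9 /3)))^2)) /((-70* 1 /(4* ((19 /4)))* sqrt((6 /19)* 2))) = -26163* sqrt(57) /166174590142708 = -0.00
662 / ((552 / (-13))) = -4303 / 276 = -15.59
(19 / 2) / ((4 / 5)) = 95 / 8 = 11.88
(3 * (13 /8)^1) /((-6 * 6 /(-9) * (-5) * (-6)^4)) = -13 /69120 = -0.00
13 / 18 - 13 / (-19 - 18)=715 / 666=1.07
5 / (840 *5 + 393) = 5 / 4593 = 0.00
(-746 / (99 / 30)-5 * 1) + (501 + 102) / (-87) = -227758 / 957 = -237.99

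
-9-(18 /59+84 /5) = -7701 /295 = -26.11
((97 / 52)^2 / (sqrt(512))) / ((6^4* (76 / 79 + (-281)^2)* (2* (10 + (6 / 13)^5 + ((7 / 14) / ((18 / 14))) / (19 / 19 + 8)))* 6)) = 1633054267* sqrt(2) / 185607370796575211520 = 0.00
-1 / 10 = -0.10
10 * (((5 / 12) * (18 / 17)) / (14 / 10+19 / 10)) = 250 / 187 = 1.34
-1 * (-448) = 448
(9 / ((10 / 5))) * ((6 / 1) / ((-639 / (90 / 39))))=-0.10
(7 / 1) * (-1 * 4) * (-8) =224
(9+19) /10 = 14 /5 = 2.80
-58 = -58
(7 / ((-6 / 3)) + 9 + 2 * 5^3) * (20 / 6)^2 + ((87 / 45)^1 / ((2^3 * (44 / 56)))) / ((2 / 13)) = 11249917 / 3960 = 2840.89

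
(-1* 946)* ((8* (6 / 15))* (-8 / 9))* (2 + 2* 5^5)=252347392 / 15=16823159.47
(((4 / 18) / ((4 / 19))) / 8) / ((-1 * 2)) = -19 / 288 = -0.07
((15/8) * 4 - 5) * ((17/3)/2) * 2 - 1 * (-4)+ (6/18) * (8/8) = 37/2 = 18.50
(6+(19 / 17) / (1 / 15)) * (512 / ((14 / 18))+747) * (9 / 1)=34262271 / 119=287918.24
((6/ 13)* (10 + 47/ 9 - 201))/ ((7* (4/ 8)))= -6688/ 273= -24.50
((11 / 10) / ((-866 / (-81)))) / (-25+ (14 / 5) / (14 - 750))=-0.00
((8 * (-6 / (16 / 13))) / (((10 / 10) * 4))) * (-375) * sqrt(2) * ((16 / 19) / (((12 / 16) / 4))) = 312000 * sqrt(2) / 19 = 23222.88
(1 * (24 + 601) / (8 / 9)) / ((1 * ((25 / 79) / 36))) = 159975 / 2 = 79987.50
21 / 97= 0.22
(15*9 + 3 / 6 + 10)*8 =1164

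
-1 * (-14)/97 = 14/97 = 0.14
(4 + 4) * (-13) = -104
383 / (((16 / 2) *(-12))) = -383 / 96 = -3.99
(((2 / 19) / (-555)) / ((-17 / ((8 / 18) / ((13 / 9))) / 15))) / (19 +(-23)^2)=2 / 21284731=0.00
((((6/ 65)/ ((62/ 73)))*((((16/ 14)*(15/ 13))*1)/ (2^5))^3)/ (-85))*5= -147825/ 330413754944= -0.00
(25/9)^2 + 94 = 8239/81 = 101.72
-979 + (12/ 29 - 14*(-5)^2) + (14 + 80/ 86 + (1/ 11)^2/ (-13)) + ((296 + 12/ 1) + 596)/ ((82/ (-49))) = -149091893312/ 80422771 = -1853.85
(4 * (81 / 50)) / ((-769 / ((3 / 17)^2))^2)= 13122 / 1234776552025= 0.00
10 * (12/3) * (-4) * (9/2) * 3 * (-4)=8640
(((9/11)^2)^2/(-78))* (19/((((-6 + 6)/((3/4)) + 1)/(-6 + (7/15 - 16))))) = 4473873/1903330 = 2.35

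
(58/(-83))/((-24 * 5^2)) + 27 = 672329/24900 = 27.00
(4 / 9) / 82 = 0.01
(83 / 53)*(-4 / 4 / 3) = -83 / 159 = -0.52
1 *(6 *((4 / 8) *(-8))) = -24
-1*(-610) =610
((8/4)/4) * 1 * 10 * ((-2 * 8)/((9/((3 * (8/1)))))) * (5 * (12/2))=-6400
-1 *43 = -43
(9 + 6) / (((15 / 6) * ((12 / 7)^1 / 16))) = 56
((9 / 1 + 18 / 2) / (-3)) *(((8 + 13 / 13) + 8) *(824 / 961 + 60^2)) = -352963248 / 961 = -367287.46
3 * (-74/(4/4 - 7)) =37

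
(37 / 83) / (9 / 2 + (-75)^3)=-74 / 70030503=-0.00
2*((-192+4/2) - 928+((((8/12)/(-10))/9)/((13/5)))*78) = -2236.44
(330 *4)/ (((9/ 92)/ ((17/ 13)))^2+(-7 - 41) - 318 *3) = -1076282240/ 816991501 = -1.32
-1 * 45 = -45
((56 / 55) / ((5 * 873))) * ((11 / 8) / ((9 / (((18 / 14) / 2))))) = 1 / 43650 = 0.00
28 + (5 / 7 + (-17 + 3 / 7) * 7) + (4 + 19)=-64.29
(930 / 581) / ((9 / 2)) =0.36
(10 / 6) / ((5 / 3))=1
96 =96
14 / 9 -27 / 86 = 961 / 774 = 1.24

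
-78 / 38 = -39 / 19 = -2.05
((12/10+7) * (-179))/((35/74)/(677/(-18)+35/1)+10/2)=-12762521/41900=-304.59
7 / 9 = 0.78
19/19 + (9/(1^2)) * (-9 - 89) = -881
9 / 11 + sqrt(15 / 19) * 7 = 9 / 11 + 7 * sqrt(285) / 19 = 7.04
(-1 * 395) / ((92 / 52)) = -5135 / 23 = -223.26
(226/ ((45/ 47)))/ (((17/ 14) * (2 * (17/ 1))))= 5.72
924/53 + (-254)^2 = 3420272/53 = 64533.43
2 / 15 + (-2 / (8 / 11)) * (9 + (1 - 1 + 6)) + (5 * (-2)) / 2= -2767 / 60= -46.12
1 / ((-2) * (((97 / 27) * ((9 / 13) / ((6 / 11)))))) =-117 / 1067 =-0.11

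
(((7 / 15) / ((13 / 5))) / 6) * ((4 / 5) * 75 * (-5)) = -8.97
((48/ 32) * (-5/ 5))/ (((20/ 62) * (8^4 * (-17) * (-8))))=-93/ 11141120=-0.00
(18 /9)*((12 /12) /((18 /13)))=13 /9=1.44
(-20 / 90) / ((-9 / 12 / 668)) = 5344 / 27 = 197.93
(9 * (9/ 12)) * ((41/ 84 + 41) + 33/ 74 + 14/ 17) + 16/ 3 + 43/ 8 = 63259895/ 211344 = 299.32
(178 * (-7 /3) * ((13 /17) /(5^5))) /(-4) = 8099 /318750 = 0.03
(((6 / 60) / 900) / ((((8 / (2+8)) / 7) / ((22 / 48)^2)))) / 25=847 / 103680000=0.00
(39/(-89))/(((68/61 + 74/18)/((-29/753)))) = 206973/64090591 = 0.00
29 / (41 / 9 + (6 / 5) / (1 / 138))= 1305 / 7657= 0.17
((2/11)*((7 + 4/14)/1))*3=306/77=3.97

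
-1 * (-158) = 158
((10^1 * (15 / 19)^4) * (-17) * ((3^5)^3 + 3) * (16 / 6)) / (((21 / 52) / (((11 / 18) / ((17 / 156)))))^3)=-6765920888840.90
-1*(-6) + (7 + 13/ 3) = 52/ 3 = 17.33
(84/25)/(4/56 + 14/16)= 4704/1325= 3.55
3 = 3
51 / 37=1.38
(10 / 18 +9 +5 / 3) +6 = 17.22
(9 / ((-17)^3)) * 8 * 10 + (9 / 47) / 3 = -19101 / 230911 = -0.08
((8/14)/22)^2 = 4/5929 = 0.00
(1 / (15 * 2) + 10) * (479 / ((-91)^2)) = 20597 / 35490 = 0.58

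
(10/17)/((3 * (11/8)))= 80/561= 0.14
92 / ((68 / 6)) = 138 / 17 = 8.12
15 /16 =0.94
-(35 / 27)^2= -1225 / 729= -1.68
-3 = -3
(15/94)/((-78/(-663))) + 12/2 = 1383/188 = 7.36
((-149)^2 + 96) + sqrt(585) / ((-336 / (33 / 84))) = 22297-11*sqrt(65) / 3136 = 22296.97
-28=-28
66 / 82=33 / 41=0.80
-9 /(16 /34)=-19.12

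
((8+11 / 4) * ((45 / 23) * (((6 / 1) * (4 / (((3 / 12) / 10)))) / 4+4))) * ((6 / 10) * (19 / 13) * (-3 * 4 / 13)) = -16147188 / 3887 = -4154.15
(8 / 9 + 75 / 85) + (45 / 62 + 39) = 41.50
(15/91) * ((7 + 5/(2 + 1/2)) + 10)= 285/91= 3.13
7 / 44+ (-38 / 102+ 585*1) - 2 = 1307773 / 2244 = 582.79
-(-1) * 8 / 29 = 8 / 29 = 0.28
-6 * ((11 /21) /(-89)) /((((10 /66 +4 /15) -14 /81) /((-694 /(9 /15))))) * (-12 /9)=151153200 /680939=221.98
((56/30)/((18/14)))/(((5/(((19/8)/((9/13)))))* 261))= 12103/3171150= 0.00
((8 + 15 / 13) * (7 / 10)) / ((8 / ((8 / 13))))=833 / 1690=0.49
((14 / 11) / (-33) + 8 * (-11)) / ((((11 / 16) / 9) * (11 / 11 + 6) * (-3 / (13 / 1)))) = 6647264 / 9317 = 713.46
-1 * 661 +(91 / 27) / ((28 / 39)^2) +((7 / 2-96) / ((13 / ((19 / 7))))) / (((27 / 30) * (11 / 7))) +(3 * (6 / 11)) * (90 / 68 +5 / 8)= -1629372947 / 2450448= -664.93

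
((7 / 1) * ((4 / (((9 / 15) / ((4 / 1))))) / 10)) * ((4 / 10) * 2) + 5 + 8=419 / 15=27.93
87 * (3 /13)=261 /13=20.08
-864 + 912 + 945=993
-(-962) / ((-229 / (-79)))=75998 / 229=331.87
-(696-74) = -622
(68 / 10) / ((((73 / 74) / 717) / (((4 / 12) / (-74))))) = -8126 / 365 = -22.26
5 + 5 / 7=40 / 7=5.71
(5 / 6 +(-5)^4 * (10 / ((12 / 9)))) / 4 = 14065 / 12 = 1172.08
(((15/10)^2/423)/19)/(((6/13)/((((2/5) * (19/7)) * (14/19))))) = 13/26790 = 0.00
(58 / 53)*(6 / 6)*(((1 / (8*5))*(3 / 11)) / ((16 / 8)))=87 / 23320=0.00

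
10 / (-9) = -10 / 9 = -1.11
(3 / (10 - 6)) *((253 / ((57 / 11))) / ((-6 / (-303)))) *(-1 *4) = -281083 / 38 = -7396.92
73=73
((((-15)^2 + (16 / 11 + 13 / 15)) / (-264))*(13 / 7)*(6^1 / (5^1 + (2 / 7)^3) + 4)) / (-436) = 109101395 / 5726611044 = 0.02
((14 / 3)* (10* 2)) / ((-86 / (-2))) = 2.17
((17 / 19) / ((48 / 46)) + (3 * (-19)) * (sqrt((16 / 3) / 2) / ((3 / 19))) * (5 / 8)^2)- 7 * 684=-2182937 / 456- 9025 * sqrt(6) / 96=-5017.42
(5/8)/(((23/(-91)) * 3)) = -455/552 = -0.82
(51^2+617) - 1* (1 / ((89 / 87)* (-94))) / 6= 53843605 / 16732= 3218.00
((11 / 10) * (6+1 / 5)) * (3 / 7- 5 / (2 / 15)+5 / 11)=-174809 / 700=-249.73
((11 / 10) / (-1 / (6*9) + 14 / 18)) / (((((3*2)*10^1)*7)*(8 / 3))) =0.00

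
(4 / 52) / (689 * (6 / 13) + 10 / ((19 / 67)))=19 / 87256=0.00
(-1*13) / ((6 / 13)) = -169 / 6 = -28.17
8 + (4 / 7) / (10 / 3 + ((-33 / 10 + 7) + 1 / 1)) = 13616 / 1687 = 8.07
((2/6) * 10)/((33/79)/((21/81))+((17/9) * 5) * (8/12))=0.42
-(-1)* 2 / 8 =1 / 4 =0.25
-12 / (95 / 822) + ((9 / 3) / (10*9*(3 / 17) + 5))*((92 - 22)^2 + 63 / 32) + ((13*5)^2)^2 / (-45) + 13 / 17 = -13079935853153 / 33023520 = -396079.40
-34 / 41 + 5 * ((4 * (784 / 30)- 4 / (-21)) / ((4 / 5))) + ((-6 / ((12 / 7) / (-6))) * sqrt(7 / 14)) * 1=21 * sqrt(2) / 2 + 562831 / 861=668.54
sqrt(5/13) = sqrt(65)/13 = 0.62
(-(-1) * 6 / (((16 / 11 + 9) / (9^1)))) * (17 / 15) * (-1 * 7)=-23562 / 575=-40.98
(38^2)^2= 2085136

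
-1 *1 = -1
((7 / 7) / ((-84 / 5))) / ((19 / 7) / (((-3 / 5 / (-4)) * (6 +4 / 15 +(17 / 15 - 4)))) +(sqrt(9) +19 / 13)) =-0.01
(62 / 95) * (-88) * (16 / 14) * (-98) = 611072 / 95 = 6432.34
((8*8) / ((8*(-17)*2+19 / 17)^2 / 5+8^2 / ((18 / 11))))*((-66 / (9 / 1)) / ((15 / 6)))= -2441472 / 191362865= -0.01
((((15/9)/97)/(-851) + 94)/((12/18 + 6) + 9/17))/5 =395730233/151473745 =2.61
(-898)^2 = 806404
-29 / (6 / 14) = -203 / 3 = -67.67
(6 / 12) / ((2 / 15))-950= -3785 / 4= -946.25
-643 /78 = -8.24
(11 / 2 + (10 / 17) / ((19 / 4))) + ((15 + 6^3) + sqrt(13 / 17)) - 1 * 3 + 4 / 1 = sqrt(221) / 17 + 153505 / 646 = 238.50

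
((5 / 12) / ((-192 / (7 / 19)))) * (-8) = 0.01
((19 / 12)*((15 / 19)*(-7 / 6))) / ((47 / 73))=-2555 / 1128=-2.27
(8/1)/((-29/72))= -576/29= -19.86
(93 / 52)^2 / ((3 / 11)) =31713 / 2704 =11.73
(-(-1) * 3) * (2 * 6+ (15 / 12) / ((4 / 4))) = 159 / 4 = 39.75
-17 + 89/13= -132/13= -10.15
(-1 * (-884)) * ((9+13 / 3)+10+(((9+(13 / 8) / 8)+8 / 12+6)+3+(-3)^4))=1742585 / 16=108911.56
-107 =-107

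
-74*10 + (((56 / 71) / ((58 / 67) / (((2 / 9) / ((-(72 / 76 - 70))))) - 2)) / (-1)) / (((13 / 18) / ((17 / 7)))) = -116076026012 / 156857389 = -740.01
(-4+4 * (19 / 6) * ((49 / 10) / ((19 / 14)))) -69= -409 / 15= -27.27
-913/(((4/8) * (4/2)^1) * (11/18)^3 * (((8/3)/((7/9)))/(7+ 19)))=-3670758/121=-30336.84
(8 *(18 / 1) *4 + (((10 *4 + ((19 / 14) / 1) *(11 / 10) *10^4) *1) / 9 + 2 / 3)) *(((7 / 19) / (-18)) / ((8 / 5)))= -352775 / 12312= -28.65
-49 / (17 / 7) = -343 / 17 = -20.18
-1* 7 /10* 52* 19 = -3458 /5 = -691.60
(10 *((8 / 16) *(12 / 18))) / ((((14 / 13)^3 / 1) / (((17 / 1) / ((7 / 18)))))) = 560235 / 4802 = 116.67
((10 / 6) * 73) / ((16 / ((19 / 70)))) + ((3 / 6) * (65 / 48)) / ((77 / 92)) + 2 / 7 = 7783 / 2464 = 3.16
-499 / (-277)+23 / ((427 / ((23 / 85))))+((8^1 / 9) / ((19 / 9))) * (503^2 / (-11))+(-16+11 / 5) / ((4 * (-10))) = -813796089484717 / 84049057400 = -9682.39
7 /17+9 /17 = 16 /17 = 0.94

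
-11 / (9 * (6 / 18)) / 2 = -11 / 6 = -1.83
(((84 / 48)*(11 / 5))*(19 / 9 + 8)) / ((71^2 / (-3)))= -7007 / 302460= -0.02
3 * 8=24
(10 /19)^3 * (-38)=-2000 /361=-5.54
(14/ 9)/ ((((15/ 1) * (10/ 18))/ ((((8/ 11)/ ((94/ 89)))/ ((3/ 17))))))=84728/ 116325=0.73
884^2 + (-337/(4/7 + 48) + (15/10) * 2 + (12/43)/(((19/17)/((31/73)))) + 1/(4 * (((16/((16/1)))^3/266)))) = 15847588654511/20277940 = 781518.67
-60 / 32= -15 / 8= -1.88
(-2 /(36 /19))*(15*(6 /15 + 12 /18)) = -16.89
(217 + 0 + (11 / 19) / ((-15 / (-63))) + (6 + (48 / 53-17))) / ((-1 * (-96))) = 2.18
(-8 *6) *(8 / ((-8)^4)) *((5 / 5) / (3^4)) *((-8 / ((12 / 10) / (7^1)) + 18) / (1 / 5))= 215 / 1296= 0.17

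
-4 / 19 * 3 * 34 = -408 / 19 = -21.47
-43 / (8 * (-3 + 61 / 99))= 4257 / 1888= 2.25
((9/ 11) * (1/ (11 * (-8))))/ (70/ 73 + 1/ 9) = -5913/ 680504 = -0.01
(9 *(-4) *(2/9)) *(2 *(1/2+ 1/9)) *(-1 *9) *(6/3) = 176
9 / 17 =0.53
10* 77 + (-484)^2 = 235026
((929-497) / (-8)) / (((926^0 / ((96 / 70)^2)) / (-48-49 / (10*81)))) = 29897472 / 6125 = 4881.22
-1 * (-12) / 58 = 6 / 29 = 0.21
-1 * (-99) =99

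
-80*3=-240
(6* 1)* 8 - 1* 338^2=-114196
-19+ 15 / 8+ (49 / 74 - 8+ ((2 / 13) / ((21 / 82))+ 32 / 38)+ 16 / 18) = -101937137 / 4606056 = -22.13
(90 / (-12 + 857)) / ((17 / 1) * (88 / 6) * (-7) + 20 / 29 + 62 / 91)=-0.00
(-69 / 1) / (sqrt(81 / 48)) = -92 *sqrt(3) / 3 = -53.12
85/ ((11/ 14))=1190/ 11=108.18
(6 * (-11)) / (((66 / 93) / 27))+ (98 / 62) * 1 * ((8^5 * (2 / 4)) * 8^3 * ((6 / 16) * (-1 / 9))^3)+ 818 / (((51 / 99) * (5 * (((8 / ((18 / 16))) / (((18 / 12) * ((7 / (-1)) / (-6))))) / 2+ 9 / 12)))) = -167372320499 / 49872645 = -3355.99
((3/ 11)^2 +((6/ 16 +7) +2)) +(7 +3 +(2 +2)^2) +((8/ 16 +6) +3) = 44.95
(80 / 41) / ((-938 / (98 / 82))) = -280 / 112627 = -0.00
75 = 75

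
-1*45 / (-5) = 9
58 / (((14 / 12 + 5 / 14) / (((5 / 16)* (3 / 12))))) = 3045 / 1024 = 2.97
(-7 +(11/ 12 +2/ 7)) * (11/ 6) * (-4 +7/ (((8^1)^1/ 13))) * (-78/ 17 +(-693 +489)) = 62264411/ 3808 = 16350.95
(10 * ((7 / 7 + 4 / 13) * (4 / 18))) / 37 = 0.08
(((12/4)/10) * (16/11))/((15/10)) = 16/55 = 0.29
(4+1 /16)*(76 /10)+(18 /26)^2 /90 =208751 /6760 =30.88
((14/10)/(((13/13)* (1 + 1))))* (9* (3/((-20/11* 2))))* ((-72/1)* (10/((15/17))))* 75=318087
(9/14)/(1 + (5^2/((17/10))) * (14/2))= 51/8246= 0.01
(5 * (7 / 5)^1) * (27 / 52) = 189 / 52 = 3.63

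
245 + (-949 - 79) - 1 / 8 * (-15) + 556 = -1801 / 8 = -225.12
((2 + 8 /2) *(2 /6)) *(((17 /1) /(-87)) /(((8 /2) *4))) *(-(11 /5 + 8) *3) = 867 /1160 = 0.75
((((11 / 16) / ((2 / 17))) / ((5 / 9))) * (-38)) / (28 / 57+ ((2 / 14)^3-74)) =625182327 / 114969040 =5.44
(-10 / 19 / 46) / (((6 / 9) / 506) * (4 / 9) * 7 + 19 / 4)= -5940 / 2468119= -0.00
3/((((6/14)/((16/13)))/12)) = 1344/13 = 103.38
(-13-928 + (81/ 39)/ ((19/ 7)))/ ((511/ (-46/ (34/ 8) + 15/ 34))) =40990007/ 2145689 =19.10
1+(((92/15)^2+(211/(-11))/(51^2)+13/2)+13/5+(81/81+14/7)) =72543767/1430550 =50.71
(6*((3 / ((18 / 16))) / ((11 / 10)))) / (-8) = -20 / 11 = -1.82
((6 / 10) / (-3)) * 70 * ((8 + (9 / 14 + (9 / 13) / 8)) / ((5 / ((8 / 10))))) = -19.55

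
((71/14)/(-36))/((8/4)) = -71/1008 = -0.07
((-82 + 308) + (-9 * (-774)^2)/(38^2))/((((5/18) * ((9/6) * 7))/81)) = -35167932/361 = -97418.09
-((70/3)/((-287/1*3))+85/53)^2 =-2.49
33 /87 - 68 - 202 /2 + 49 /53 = -257749 /1537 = -167.70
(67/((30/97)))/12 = 6499/360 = 18.05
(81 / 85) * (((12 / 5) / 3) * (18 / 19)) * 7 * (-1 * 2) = -81648 / 8075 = -10.11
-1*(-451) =451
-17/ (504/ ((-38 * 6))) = 323/ 42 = 7.69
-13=-13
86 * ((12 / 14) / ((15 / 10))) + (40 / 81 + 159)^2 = 25487.42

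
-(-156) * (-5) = -780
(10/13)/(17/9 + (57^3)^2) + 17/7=34107816791324/14044395149239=2.43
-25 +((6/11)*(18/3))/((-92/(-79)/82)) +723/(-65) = 194.32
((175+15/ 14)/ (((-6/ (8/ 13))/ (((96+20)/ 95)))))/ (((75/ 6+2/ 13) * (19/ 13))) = -2973776/ 2494149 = -1.19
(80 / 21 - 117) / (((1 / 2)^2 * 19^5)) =-0.00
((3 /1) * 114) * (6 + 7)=4446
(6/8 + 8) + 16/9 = 379/36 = 10.53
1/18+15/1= 271/18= 15.06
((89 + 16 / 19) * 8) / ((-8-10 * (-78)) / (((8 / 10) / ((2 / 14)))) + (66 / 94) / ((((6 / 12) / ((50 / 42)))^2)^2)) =41608043064 / 9286870445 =4.48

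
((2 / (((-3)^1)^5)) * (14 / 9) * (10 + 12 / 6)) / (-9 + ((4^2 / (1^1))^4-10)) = -112 / 47761893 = -0.00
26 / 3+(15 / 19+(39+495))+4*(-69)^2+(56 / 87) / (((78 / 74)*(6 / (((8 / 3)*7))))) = 11365803119 / 580203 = 19589.36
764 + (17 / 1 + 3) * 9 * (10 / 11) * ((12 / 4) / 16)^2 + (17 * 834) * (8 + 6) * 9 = 629093609 / 352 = 1787197.75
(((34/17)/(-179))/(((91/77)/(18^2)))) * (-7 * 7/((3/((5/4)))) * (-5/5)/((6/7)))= -169785/2327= -72.96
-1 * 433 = -433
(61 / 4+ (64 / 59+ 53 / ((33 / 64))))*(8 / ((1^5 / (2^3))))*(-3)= -14843632 / 649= -22871.54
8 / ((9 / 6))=16 / 3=5.33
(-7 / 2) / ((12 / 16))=-14 / 3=-4.67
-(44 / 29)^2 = -1936 / 841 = -2.30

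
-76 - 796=-872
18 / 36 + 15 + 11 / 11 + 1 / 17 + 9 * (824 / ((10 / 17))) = 2146039 / 170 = 12623.76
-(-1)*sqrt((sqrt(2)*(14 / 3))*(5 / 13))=sqrt(1365)*2^(3 / 4) / 39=1.59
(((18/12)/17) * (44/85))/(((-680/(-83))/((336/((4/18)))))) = 1035342/122825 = 8.43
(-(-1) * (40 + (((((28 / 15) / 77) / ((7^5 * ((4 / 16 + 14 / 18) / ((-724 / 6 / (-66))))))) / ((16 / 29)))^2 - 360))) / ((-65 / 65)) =407649660848160359999 / 1273905190150587225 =320.00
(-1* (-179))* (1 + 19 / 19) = 358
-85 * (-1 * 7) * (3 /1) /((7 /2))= 510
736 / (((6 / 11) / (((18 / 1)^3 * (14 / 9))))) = 12241152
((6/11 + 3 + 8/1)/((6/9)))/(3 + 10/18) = 4.87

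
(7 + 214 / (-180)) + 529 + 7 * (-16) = 38053 / 90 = 422.81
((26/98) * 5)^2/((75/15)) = 845/2401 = 0.35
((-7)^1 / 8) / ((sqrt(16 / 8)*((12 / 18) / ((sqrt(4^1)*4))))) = -21*sqrt(2) / 4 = -7.42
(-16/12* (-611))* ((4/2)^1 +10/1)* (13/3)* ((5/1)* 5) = 1059066.67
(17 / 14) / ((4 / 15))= 255 / 56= 4.55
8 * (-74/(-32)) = 37/2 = 18.50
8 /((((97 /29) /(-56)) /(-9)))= 116928 /97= 1205.44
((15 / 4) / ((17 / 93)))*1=20.51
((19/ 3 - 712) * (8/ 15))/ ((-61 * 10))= 8468/ 13725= 0.62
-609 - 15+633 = 9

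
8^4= 4096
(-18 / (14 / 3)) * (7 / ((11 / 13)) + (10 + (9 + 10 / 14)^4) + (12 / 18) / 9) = -6363351721 / 184877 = -34419.38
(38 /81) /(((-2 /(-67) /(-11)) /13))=-182039 /81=-2247.40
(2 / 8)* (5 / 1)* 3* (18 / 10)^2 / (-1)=-243 / 20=-12.15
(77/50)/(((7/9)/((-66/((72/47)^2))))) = -267289/4800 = -55.69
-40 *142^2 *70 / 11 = -56459200 / 11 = -5132654.55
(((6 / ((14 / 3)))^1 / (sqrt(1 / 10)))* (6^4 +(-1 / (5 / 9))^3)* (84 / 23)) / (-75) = -5805756* sqrt(10) / 71875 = -255.44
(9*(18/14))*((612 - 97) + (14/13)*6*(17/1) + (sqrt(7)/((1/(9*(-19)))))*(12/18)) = 657963/91 - 9234*sqrt(7)/7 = 3740.24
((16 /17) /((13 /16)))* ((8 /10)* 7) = 7168 /1105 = 6.49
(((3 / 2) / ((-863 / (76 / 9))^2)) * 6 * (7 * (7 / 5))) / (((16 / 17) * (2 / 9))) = 300713 / 7447690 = 0.04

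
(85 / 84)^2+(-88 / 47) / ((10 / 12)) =-2027693 / 1658160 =-1.22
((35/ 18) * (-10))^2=30625/ 81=378.09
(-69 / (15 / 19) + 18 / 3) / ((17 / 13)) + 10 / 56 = -147723 / 2380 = -62.07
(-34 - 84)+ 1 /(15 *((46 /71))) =-81349 /690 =-117.90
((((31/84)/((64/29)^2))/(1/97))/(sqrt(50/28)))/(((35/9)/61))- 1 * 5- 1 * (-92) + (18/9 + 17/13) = 462786321 * sqrt(14)/20070400 + 1174/13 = 176.58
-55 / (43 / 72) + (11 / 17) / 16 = -1076647 / 11696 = -92.05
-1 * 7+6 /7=-43 /7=-6.14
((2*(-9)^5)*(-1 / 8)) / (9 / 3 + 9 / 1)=19683 / 16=1230.19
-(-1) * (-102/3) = -34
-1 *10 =-10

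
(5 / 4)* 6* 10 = 75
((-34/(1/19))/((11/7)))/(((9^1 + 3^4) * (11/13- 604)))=29393/3881295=0.01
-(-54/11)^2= -2916/121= -24.10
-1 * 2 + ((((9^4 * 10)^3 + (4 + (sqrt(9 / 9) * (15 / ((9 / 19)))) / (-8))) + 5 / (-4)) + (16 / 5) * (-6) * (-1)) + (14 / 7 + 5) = 282429536481022.99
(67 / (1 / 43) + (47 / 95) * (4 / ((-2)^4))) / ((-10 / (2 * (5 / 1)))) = -1094827 / 380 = -2881.12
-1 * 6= -6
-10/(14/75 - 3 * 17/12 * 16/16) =3000/1219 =2.46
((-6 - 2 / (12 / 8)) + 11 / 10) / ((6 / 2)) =-2.08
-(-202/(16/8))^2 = -10201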